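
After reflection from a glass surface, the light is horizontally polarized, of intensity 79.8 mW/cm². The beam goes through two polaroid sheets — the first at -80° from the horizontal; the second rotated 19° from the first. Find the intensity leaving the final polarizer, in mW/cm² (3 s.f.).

I₁ = 79.8 mW/cm² · cos²(80°) = 2.406 mW/cm².
I₂ = I₁ · cos²(19°) = 2.406 · 0.894 = 2.151 mW/cm².

I ≈ 2.15 mW/cm²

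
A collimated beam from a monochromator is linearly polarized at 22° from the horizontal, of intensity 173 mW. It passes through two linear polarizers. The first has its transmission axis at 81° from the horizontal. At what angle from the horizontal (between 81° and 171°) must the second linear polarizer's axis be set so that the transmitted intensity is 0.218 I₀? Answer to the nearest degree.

θ ≈ 106°

I₁ = I₀ cos²(81° − 22°) = I₀ cos²(59°) = 0.2653 I₀.
Need I₂/I₀ = 0.218, so cos²(θ − 81°) = 0.218 / 0.2653 = 0.8218.
θ − 81° = arccos(√0.8218) = 25.0°, giving θ ≈ 81 + 25.0 = 106.0°.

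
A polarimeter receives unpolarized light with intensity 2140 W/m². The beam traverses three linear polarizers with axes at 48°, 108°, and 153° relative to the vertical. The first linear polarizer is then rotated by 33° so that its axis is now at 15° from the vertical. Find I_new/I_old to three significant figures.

Before rotation:
Unpolarized light through the first polarizer → I₁ = ½ I₀, now polarized at 48°.
I₂ = I₁ cos²(108° − 48°) = 0.5 I₀ · cos²(60°) = 0.125 I₀.
I₃ = I₂ cos²(153° − 108°) = 0.125 I₀ · cos²(45°) = 0.0625 I₀.
After rotation:
Unpolarized light through the first polarizer → I₁ = ½ I₀, now polarized at 15°.
Angle between axes 1 and 2: 87°. I₂ = 0.5 I₀ · cos²(87°) = 0.00137 I₀.
I₃ = I₂ cos²(153° − 108°) = 0.00137 I₀ · cos²(45°) = 0.0006848 I₀.
Ratio = 0.0006848 / 0.0625 = 0.01096.

I_new/I_old ≈ 0.0110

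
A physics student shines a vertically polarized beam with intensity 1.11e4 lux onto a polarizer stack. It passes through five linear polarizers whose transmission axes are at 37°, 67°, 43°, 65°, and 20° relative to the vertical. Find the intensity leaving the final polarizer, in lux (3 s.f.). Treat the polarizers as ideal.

I ≈ 1900 lux

I₁ = 1.11e4 lux · cos²(37°) = 7080 lux.
I₂ = I₁ · cos²(30°) = 7080 · 0.75 = 5310 lux.
I₃ = I₂ · cos²(24°) = 5310 · 0.8346 = 4431 lux.
I₄ = I₃ · cos²(22°) = 4431 · 0.8597 = 3810 lux.
I₅ = I₄ · cos²(45°) = 3810 · 0.5 = 1905 lux.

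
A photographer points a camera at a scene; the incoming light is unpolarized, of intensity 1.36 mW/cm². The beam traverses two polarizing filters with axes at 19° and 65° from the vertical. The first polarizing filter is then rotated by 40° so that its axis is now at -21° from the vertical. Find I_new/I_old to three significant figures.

Before rotation:
Unpolarized light through the first polarizer → I₁ = ½ I₀, now polarized at 19°.
I₂ = I₁ cos²(65° − 19°) = 0.5 I₀ · cos²(46°) = 0.2413 I₀.
After rotation:
Unpolarized light through the first polarizer → I₁ = ½ I₀, now polarized at -21°.
I₂ = I₁ cos²(65° + 21°) = 0.5 I₀ · cos²(86°) = 0.002433 I₀.
Ratio = 0.002433 / 0.2413 = 0.01008.

I_new/I_old ≈ 0.0101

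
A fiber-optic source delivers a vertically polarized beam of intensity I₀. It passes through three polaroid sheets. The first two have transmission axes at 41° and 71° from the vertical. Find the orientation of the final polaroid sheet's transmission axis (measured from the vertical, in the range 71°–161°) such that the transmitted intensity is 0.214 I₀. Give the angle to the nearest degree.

I₁ = I₀ cos²(41° − 0°) = I₀ cos²(41°) = 0.5696 I₀.
I₂ = I₁ cos²(71° − 41°) = 0.5696 I₀ · cos²(30°) = 0.4272 I₀.
Need I₃/I₀ = 0.214, so cos²(θ − 71°) = 0.214 / 0.4272 = 0.5009.
θ − 71° = arccos(√0.5009) = 44.9°, giving θ ≈ 71 + 44.9 = 115.9°.

θ ≈ 116°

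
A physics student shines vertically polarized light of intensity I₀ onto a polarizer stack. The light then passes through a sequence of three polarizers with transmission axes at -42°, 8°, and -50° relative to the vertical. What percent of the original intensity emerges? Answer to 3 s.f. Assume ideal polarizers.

I₁ = I₀ cos²(-42° − 0°) = I₀ cos²(42°) = 0.5523 I₀.
I₂ = I₁ cos²(8° + 42°) = 0.5523 I₀ · cos²(50°) = 0.2282 I₀.
I₃ = I₂ cos²(-50° − 8°) = 0.2282 I₀ · cos²(58°) = 0.06408 I₀.
That is 6.408% of the incident intensity.

≈ 6.41%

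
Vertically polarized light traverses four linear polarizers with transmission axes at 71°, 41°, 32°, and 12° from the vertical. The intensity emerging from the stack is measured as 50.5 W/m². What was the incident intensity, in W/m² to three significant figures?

By Malus's law, I₁ = I₀ cos²(71° − 0°) = I₀ cos²(71°) = 0.106 I₀.
I₂ = I₁ cos²(41° − 71°) = 0.106 I₀ · cos²(30°) = 0.0795 I₀.
I₃ = I₂ cos²(32° − 41°) = 0.0795 I₀ · cos²(9°) = 0.07755 I₀.
I₄ = I₃ cos²(12° − 32°) = 0.07755 I₀ · cos²(20°) = 0.06848 I₀.
So 50.5 W/m² = 0.06848 I₀, giving I₀ = 50.5/0.06848 = 737.5 W/m².

I₀ ≈ 737 W/m²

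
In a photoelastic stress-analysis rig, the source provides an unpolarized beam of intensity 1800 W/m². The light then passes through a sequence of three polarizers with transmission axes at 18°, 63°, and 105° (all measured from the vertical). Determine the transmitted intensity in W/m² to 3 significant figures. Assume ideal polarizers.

I ≈ 249 W/m²

Unpolarized light through the first polarizer → I₁ = 1800 W/m²/2 = 900 W/m², polarized at 18°.
I₂ = I₁ · cos²(45°) = 900 · 0.5 = 450 W/m².
I₃ = I₂ · cos²(42°) = 450 · 0.5523 = 248.5 W/m².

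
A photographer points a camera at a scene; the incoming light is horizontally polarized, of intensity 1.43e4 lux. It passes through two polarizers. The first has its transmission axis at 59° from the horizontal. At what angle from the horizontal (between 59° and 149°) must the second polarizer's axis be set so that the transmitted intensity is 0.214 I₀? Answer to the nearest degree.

θ ≈ 85°

I₁ = I₀ cos²(59° − 0°) = I₀ cos²(59°) = 0.2653 I₀.
Need I₂/I₀ = 0.214, so cos²(θ − 59°) = 0.214 / 0.2653 = 0.8067.
θ − 59° = arccos(√0.8067) = 26.1°, giving θ ≈ 59 + 26.1 = 85.1°.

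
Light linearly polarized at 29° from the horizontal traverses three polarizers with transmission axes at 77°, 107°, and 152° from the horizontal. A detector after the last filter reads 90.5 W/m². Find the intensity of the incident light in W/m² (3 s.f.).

By Malus's law, I₁ = I₀ cos²(77° − 29°) = I₀ cos²(48°) = 0.4477 I₀.
I₂ = I₁ cos²(107° − 77°) = 0.4477 I₀ · cos²(30°) = 0.3358 I₀.
I₃ = I₂ cos²(152° − 107°) = 0.3358 I₀ · cos²(45°) = 0.1679 I₀.
So 90.5 W/m² = 0.1679 I₀, giving I₀ = 90.5/0.1679 = 539 W/m².

I₀ ≈ 539 W/m²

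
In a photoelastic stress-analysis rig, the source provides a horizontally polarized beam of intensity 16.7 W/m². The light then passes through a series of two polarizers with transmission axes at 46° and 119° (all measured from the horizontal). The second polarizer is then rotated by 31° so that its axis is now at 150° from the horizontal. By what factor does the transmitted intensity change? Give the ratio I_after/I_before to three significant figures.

I_new/I_old ≈ 0.685

Before rotation:
By Malus's law, I₁ = I₀ cos²(46° − 0°) = I₀ cos²(46°) = 0.4826 I₀.
I₂ = I₁ cos²(119° − 46°) = 0.4826 I₀ · cos²(73°) = 0.04125 I₀.
After rotation:
I₁ = I₀ cos²(46° − 0°) = I₀ cos²(46°) = 0.4826 I₀.
Angle between axes 1 and 2: 76°. I₂ = 0.4826 I₀ · cos²(76°) = 0.02824 I₀.
Ratio = 0.02824 / 0.04125 = 0.6847.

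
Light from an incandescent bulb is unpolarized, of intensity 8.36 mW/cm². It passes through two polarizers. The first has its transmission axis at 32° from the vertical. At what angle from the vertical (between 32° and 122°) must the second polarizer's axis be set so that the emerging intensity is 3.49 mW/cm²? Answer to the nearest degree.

Unpolarized light through the first polarizer → I₁ = ½ I₀, now polarized at 32°.
Target fraction: 3.49 / 8.36 mW/cm² = 0.4175 of I₀.
Need I₂/I₀ = 0.4175, so cos²(θ − 32°) = 0.4175 / 0.5 = 0.8349.
θ − 32° = arccos(√0.8349) = 24.0°, giving θ ≈ 32 + 24.0 = 56.0°.

θ ≈ 56°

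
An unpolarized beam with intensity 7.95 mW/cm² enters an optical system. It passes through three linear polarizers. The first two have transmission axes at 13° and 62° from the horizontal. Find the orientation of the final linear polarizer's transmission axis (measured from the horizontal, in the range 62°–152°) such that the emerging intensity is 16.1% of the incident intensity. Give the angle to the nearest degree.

Unpolarized light through the first polarizer → I₁ = ½ I₀, now polarized at 13°.
I₂ = I₁ cos²(62° − 13°) = 0.5 I₀ · cos²(49°) = 0.2152 I₀.
Need I₃/I₀ = 0.161, so cos²(θ − 62°) = 0.161 / 0.2152 = 0.7481.
θ − 62° = arccos(√0.7481) = 30.1°, giving θ ≈ 62 + 30.1 = 92.1°.

θ ≈ 92°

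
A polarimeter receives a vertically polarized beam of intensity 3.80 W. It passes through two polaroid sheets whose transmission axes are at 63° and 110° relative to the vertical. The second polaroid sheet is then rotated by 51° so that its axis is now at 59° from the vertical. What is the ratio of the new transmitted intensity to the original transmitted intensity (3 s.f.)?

I_new/I_old ≈ 2.14

Before rotation:
I₁ = I₀ cos²(63° − 0°) = I₀ cos²(63°) = 0.2061 I₀.
I₂ = I₁ cos²(110° − 63°) = 0.2061 I₀ · cos²(47°) = 0.09587 I₀.
After rotation:
I₁ = I₀ cos²(63° − 0°) = I₀ cos²(63°) = 0.2061 I₀.
I₂ = I₁ cos²(59° − 63°) = 0.2061 I₀ · cos²(4°) = 0.2051 I₀.
Ratio = 0.2051 / 0.09587 = 2.14.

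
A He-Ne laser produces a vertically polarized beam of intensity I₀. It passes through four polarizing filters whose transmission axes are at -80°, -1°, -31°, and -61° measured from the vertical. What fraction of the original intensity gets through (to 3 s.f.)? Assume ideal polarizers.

I₁ = I₀ cos²(-80° − 0°) = I₀ cos²(80°) = 0.03015 I₀.
I₂ = I₁ cos²(-1° + 80°) = 0.03015 I₀ · cos²(79°) = 0.001098 I₀.
I₃ = I₂ cos²(-31° + 1°) = 0.001098 I₀ · cos²(30°) = 0.0008234 I₀.
I₄ = I₃ cos²(-61° + 31°) = 0.0008234 I₀ · cos²(30°) = 0.0006175 I₀.
Transmitted fraction = 0.0006175.

≈ 0.000618 I₀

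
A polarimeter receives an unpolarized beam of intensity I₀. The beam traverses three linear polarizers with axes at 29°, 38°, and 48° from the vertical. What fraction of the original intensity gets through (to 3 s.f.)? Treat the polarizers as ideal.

≈ 0.473 I₀

Unpolarized light through the first polarizer → I₁ = ½ I₀, now polarized at 29°.
I₂ = I₁ cos²(38° − 29°) = 0.5 I₀ · cos²(9°) = 0.4878 I₀.
I₃ = I₂ cos²(48° − 38°) = 0.4878 I₀ · cos²(10°) = 0.4731 I₀.
Transmitted fraction = 0.4731.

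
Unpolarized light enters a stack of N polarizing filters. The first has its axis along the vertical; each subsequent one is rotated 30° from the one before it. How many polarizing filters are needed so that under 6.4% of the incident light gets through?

First polarizer halves the unpolarized light: factor 1/2.
Each further stage multiplies by cos²(30°) = 0.75.
After N polarizers: T = 0.5·0.75^(N−1). Require T < 0.064 ⇒ N−1 > ln(0.064/0.5)/ln(0.75) = 7.15, so N−1 ≥ 8 and N = 9.
Check: N=9 gives T = 0.05006 < 0.064; N=8 gives T = 0.06674.

N = 9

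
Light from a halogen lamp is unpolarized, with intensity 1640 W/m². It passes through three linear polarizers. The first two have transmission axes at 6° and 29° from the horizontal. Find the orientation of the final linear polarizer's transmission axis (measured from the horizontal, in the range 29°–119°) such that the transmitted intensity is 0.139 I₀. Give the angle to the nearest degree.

θ ≈ 84°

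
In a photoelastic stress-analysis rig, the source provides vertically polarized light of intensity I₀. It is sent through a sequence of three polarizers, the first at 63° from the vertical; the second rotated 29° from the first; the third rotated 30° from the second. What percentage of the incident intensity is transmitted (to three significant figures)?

≈ 11.8%

I₁ = I₀ cos²(63° − 0°) = I₀ cos²(63°) = 0.2061 I₀.
I₂ = I₁ cos²(29°) = 0.2061 · 0.765 I₀ = 0.1577 I₀.
I₃ = I₂ cos²(30°) = 0.1577 · 0.75 I₀ = 0.1182 I₀.
That is 11.82% of the incident intensity.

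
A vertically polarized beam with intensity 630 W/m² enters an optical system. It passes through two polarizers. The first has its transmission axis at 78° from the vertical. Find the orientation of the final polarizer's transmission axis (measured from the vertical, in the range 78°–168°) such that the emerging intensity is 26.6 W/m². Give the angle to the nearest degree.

I₁ = I₀ cos²(78° − 0°) = I₀ cos²(78°) = 0.04323 I₀.
Target fraction: 26.6 / 630 W/m² = 0.04222 of I₀.
Need I₂/I₀ = 0.04222, so cos²(θ − 78°) = 0.04222 / 0.04323 = 0.9767.
θ − 78° = arccos(√0.9767) = 8.8°, giving θ ≈ 78 + 8.8 = 86.8°.

θ ≈ 87°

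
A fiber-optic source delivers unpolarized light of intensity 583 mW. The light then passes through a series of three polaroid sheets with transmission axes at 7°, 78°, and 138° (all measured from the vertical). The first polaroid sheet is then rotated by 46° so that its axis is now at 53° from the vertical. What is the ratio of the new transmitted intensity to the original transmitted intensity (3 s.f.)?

Before rotation:
Unpolarized light through the first polarizer → I₁ = ½ I₀, now polarized at 7°.
I₂ = I₁ cos²(78° − 7°) = 0.5 I₀ · cos²(71°) = 0.053 I₀.
I₃ = I₂ cos²(138° − 78°) = 0.053 I₀ · cos²(60°) = 0.01325 I₀.
After rotation:
Unpolarized light through the first polarizer → I₁ = ½ I₀, now polarized at 53°.
I₂ = I₁ cos²(78° − 53°) = 0.5 I₀ · cos²(25°) = 0.4107 I₀.
I₃ = I₂ cos²(138° − 78°) = 0.4107 I₀ · cos²(60°) = 0.1027 I₀.
Ratio = 0.1027 / 0.01325 = 7.749.

I_new/I_old ≈ 7.75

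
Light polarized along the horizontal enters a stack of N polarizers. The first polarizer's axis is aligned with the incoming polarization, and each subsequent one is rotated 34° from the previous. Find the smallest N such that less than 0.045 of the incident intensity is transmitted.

First polarizer is aligned with the polarization: full transmission.
Each further stage multiplies by cos²(34°) = 0.6873.
After N polarizers: T = 0.6873^(N−1). Require T < 0.045 ⇒ N−1 > ln(0.045)/ln(0.6873) = 8.27, so N−1 ≥ 9 and N = 10.
Check: N=10 gives T = 0.03422 < 0.045; N=9 gives T = 0.0498.

N = 10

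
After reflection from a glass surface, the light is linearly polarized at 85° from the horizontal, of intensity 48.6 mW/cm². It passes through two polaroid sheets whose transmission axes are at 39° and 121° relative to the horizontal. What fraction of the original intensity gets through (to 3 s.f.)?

I/I₀ ≈ 0.00935

I₁ = 48.6 mW/cm² · cos²(46°) = 23.45 mW/cm².
I₂ = I₁ · cos²(82°) = 23.45 · 0.01937 = 0.4542 mW/cm².
Transmitted fraction = 0.009347.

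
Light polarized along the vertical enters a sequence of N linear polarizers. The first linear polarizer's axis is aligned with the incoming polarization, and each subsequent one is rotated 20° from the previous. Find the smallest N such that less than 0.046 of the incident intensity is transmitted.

First polarizer is aligned with the polarization: full transmission.
Each further stage multiplies by cos²(20°) = 0.883.
After N polarizers: T = 0.883^(N−1). Require T < 0.046 ⇒ N−1 > ln(0.046)/ln(0.883) = 24.75, so N−1 ≥ 25 and N = 26.
Check: N=26 gives T = 0.0446 < 0.046; N=25 gives T = 0.0505.

N = 26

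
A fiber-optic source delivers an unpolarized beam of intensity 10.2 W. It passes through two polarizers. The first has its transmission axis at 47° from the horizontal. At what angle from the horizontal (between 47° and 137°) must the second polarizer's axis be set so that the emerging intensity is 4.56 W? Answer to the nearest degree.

Unpolarized light through the first polarizer → I₁ = ½ I₀, now polarized at 47°.
Target fraction: 4.56 / 10.2 W = 0.4471 of I₀.
Need I₂/I₀ = 0.4471, so cos²(θ − 47°) = 0.4471 / 0.5 = 0.8941.
θ − 47° = arccos(√0.8941) = 19.0°, giving θ ≈ 47 + 19.0 = 66.0°.

θ ≈ 66°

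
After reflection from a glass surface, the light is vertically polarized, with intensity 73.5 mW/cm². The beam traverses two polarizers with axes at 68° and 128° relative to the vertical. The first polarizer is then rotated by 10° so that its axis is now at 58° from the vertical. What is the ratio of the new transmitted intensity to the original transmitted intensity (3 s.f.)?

Before rotation:
I₁ = I₀ cos²(68° − 0°) = I₀ cos²(68°) = 0.1403 I₀.
I₂ = I₁ cos²(128° − 68°) = 0.1403 I₀ · cos²(60°) = 0.03508 I₀.
After rotation:
I₁ = I₀ cos²(58° − 0°) = I₀ cos²(58°) = 0.2808 I₀.
I₂ = I₁ cos²(128° − 58°) = 0.2808 I₀ · cos²(70°) = 0.03285 I₀.
Ratio = 0.03285 / 0.03508 = 0.9363.

I_new/I_old ≈ 0.936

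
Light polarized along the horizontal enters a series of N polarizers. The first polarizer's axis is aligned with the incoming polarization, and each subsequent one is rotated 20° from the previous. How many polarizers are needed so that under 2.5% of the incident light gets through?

N = 31

First polarizer is aligned with the polarization: full transmission.
Each further stage multiplies by cos²(20°) = 0.883.
After N polarizers: T = 0.883^(N−1). Require T < 0.025 ⇒ N−1 > ln(0.025)/ln(0.883) = 29.65, so N−1 ≥ 30 and N = 31.
Check: N=31 gives T = 0.02394 < 0.025; N=30 gives T = 0.02711.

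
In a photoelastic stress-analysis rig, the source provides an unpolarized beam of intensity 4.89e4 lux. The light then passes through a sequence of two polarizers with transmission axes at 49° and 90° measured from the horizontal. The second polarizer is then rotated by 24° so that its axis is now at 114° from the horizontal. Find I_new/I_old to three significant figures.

I_new/I_old ≈ 0.314

Before rotation:
Unpolarized light through the first polarizer → I₁ = ½ I₀, now polarized at 49°.
I₂ = I₁ cos²(90° − 49°) = 0.5 I₀ · cos²(41°) = 0.2848 I₀.
After rotation:
Unpolarized light through the first polarizer → I₁ = ½ I₀, now polarized at 49°.
I₂ = I₁ cos²(114° − 49°) = 0.5 I₀ · cos²(65°) = 0.0893 I₀.
Ratio = 0.0893 / 0.2848 = 0.3136.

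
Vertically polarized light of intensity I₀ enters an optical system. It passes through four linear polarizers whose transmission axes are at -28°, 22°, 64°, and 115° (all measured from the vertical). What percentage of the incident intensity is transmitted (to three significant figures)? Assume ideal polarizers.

I₁ = I₀ cos²(-28° − 0°) = I₀ cos²(28°) = 0.7796 I₀.
I₂ = I₁ cos²(22° + 28°) = 0.7796 I₀ · cos²(50°) = 0.3221 I₀.
I₃ = I₂ cos²(64° − 22°) = 0.3221 I₀ · cos²(42°) = 0.1779 I₀.
I₄ = I₃ cos²(115° − 64°) = 0.1779 I₀ · cos²(51°) = 0.07045 I₀.
That is 7.045% of the incident intensity.

≈ 7.05%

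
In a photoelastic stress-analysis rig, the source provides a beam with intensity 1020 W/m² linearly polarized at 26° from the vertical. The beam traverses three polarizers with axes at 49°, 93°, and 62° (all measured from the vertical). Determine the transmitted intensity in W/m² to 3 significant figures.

By Malus's law, I₁ = 1020 W/m² · cos²(23°) = 864.3 W/m².
I₂ = I₁ · cos²(44°) = 864.3 · 0.5174 = 447.2 W/m².
I₃ = I₂ · cos²(31°) = 447.2 · 0.7347 = 328.6 W/m².

I ≈ 329 W/m²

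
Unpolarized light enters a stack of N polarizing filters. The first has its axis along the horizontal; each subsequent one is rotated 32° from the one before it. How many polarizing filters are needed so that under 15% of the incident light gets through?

N = 5

First polarizer halves the unpolarized light: factor 1/2.
Each further stage multiplies by cos²(32°) = 0.7192.
After N polarizers: T = 0.5·0.7192^(N−1). Require T < 0.15 ⇒ N−1 > ln(0.15/0.5)/ln(0.7192) = 3.65, so N−1 ≥ 4 and N = 5.
Check: N=5 gives T = 0.1338 < 0.15; N=4 gives T = 0.186.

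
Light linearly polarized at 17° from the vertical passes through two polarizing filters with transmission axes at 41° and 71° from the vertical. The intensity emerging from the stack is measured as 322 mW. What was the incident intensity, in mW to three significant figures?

I₁ = I₀ cos²(41° − 17°) = I₀ cos²(24°) = 0.8346 I₀.
I₂ = I₁ cos²(71° − 41°) = 0.8346 I₀ · cos²(30°) = 0.6259 I₀.
So 322 mW = 0.6259 I₀, giving I₀ = 322/0.6259 = 514.4 mW.

I₀ ≈ 514 mW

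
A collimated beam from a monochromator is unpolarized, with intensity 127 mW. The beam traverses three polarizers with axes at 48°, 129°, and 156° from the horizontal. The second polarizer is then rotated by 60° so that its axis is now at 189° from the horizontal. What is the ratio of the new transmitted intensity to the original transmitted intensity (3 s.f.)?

Before rotation:
Unpolarized light through the first polarizer → I₁ = ½ I₀, now polarized at 48°.
I₂ = I₁ cos²(129° − 48°) = 0.5 I₀ · cos²(81°) = 0.01224 I₀.
I₃ = I₂ cos²(156° − 129°) = 0.01224 I₀ · cos²(27°) = 0.009714 I₀.
After rotation:
Unpolarized light through the first polarizer → I₁ = ½ I₀, now polarized at 48°.
Angle between axes 1 and 2: 39°. I₂ = 0.5 I₀ · cos²(39°) = 0.302 I₀.
I₃ = I₂ cos²(156° − 189°) = 0.302 I₀ · cos²(33°) = 0.2124 I₀.
Ratio = 0.2124 / 0.009714 = 21.87.

I_new/I_old ≈ 21.9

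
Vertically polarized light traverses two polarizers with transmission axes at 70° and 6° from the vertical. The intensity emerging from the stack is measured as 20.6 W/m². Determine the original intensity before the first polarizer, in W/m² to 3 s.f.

I₀ ≈ 916 W/m²

I₁ = I₀ cos²(70° − 0°) = I₀ cos²(70°) = 0.117 I₀.
I₂ = I₁ cos²(6° − 70°) = 0.117 I₀ · cos²(64°) = 0.02248 I₀.
So 20.6 W/m² = 0.02248 I₀, giving I₀ = 20.6/0.02248 = 916.4 W/m².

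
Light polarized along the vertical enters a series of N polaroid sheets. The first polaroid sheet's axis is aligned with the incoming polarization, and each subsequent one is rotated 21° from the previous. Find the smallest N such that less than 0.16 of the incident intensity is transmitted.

N = 15

First polarizer is aligned with the polarization: full transmission.
Each further stage multiplies by cos²(21°) = 0.8716.
After N polarizers: T = 0.8716^(N−1). Require T < 0.16 ⇒ N−1 > ln(0.16)/ln(0.8716) = 13.33, so N−1 ≥ 14 and N = 15.
Check: N=15 gives T = 0.146 < 0.16; N=14 gives T = 0.1675.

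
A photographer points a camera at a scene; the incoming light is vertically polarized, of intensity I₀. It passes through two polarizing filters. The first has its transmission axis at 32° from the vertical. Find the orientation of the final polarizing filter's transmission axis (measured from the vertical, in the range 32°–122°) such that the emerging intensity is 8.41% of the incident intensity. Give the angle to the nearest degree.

I₁ = I₀ cos²(32° − 0°) = I₀ cos²(32°) = 0.7192 I₀.
Need I₂/I₀ = 0.0841, so cos²(θ − 32°) = 0.0841 / 0.7192 = 0.1169.
θ − 32° = arccos(√0.1169) = 70.0°, giving θ ≈ 32 + 70.0 = 102.0°.

θ ≈ 102°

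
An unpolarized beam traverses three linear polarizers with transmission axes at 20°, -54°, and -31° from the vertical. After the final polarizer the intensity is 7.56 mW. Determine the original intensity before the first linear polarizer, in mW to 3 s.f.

I₀ ≈ 235 mW

Unpolarized light through the first polarizer → I₁ = ½ I₀, now polarized at 20°.
I₂ = I₁ cos²(-54° − 20°) = 0.5 I₀ · cos²(74°) = 0.03799 I₀.
I₃ = I₂ cos²(-31° + 54°) = 0.03799 I₀ · cos²(23°) = 0.03219 I₀.
So 7.56 mW = 0.03219 I₀, giving I₀ = 7.56/0.03219 = 234.9 mW.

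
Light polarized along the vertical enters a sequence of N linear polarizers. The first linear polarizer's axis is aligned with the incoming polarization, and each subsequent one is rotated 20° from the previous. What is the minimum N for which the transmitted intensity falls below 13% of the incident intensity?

N = 18

First polarizer is aligned with the polarization: full transmission.
Each further stage multiplies by cos²(20°) = 0.883.
After N polarizers: T = 0.883^(N−1). Require T < 0.13 ⇒ N−1 > ln(0.13)/ln(0.883) = 16.40, so N−1 ≥ 17 and N = 18.
Check: N=18 gives T = 0.1206 < 0.13; N=17 gives T = 0.1366.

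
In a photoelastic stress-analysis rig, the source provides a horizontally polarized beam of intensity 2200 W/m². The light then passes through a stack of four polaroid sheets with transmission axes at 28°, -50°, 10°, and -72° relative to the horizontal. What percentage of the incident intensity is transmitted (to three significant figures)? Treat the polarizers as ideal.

≈ 0.0163%

I₁ = 2200 W/m² · cos²(28°) = 1715 W/m².
I₂ = I₁ · cos²(78°) = 1715 · 0.04323 = 74.14 W/m².
I₃ = I₂ · cos²(60°) = 74.14 · 0.25 = 18.53 W/m².
I₄ = I₃ · cos²(82°) = 18.53 · 0.01937 = 0.359 W/m².
That is 0.01632% of the incident intensity.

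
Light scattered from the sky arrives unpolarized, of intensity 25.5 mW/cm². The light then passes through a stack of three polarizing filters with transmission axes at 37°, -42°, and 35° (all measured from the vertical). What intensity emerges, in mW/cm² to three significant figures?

Unpolarized light through the first polarizer → I₁ = 25.5 mW/cm²/2 = 12.75 mW/cm², polarized at 37°.
I₂ = I₁ · cos²(79°) = 12.75 · 0.03641 = 0.4642 mW/cm².
I₃ = I₂ · cos²(77°) = 0.4642 · 0.0506 = 0.02349 mW/cm².

I ≈ 0.0235 mW/cm²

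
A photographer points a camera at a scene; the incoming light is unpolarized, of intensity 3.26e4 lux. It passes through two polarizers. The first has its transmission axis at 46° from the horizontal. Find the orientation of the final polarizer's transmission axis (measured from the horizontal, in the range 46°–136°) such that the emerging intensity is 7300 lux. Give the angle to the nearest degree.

Unpolarized light through the first polarizer → I₁ = ½ I₀, now polarized at 46°.
Target fraction: 7300 / 3.26e4 lux = 0.2239 of I₀.
Need I₂/I₀ = 0.2239, so cos²(θ − 46°) = 0.2239 / 0.5 = 0.4479.
θ − 46° = arccos(√0.4479) = 48.0°, giving θ ≈ 46 + 48.0 = 94.0°.

θ ≈ 94°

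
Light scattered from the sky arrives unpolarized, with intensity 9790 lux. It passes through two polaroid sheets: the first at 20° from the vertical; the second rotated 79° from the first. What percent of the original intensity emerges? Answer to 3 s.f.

≈ 1.82%

Unpolarized light through the first polarizer → I₁ = 9790 lux/2 = 4895 lux, polarized at 20°.
I₂ = I₁ · cos²(79°) = 4895 · 0.03641 = 178.2 lux.
That is 1.82% of the incident intensity.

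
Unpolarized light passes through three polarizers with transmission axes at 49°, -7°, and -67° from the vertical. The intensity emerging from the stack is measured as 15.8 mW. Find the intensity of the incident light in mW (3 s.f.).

I₀ ≈ 404 mW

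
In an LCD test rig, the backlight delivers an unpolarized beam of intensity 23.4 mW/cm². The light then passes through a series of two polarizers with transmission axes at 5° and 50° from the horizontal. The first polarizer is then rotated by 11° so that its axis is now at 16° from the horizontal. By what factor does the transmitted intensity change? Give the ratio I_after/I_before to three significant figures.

Before rotation:
Unpolarized light through the first polarizer → I₁ = ½ I₀, now polarized at 5°.
I₂ = I₁ cos²(50° − 5°) = 0.5 I₀ · cos²(45°) = 0.25 I₀.
After rotation:
Unpolarized light through the first polarizer → I₁ = ½ I₀, now polarized at 16°.
I₂ = I₁ cos²(50° − 16°) = 0.5 I₀ · cos²(34°) = 0.3437 I₀.
Ratio = 0.3437 / 0.25 = 1.375.

I_new/I_old ≈ 1.37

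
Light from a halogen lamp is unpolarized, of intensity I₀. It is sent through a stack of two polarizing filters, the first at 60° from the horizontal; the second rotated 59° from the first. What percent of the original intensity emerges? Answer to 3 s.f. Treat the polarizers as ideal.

Unpolarized light through the first polarizer → I₁ = ½ I₀, now polarized at 60°.
I₂ = I₁ cos²(59°) = 0.5 · 0.2653 I₀ = 0.1326 I₀.
That is 13.26% of the incident intensity.

≈ 13.3%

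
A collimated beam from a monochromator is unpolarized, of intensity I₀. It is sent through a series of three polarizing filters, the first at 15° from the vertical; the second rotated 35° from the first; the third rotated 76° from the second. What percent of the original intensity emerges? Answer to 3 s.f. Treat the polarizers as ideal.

≈ 1.96%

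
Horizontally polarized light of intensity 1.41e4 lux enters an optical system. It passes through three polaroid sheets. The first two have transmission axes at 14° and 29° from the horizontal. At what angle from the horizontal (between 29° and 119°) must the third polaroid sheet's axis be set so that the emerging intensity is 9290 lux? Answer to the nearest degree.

I₁ = I₀ cos²(14° − 0°) = I₀ cos²(14°) = 0.9415 I₀.
I₂ = I₁ cos²(29° − 14°) = 0.9415 I₀ · cos²(15°) = 0.8784 I₀.
Target fraction: 9290 / 1.41e4 lux = 0.6589 of I₀.
Need I₃/I₀ = 0.6589, so cos²(θ − 29°) = 0.6589 / 0.8784 = 0.7501.
θ − 29° = arccos(√0.7501) = 30.0°, giving θ ≈ 29 + 30.0 = 59.0°.

θ ≈ 59°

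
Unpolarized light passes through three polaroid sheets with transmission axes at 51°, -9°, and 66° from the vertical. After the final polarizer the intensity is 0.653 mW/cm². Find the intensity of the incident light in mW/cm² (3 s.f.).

I₀ ≈ 78.0 mW/cm²

Unpolarized light through the first polarizer → I₁ = ½ I₀, now polarized at 51°.
I₂ = I₁ cos²(-9° − 51°) = 0.5 I₀ · cos²(60°) = 0.125 I₀.
I₃ = I₂ cos²(66° + 9°) = 0.125 I₀ · cos²(75°) = 0.008373 I₀.
So 0.653 mW/cm² = 0.008373 I₀, giving I₀ = 0.653/0.008373 = 77.98 mW/cm².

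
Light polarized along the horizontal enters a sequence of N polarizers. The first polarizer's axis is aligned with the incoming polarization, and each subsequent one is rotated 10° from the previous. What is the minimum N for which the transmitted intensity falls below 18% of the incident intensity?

N = 58

First polarizer is aligned with the polarization: full transmission.
Each further stage multiplies by cos²(10°) = 0.9698.
After N polarizers: T = 0.9698^(N−1). Require T < 0.18 ⇒ N−1 > ln(0.18)/ln(0.9698) = 56.01, so N−1 ≥ 57 and N = 58.
Check: N=58 gives T = 0.1746 < 0.18; N=57 gives T = 0.18.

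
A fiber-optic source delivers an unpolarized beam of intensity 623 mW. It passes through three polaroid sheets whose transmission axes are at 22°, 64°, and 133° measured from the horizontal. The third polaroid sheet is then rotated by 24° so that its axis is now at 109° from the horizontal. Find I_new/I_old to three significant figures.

Before rotation:
Unpolarized light through the first polarizer → I₁ = ½ I₀, now polarized at 22°.
I₂ = I₁ cos²(64° − 22°) = 0.5 I₀ · cos²(42°) = 0.2761 I₀.
I₃ = I₂ cos²(133° − 64°) = 0.2761 I₀ · cos²(69°) = 0.03546 I₀.
After rotation:
Unpolarized light through the first polarizer → I₁ = ½ I₀, now polarized at 22°.
I₂ = I₁ cos²(64° − 22°) = 0.5 I₀ · cos²(42°) = 0.2761 I₀.
I₃ = I₂ cos²(109° − 64°) = 0.2761 I₀ · cos²(45°) = 0.1381 I₀.
Ratio = 0.1381 / 0.03546 = 3.893.

I_new/I_old ≈ 3.89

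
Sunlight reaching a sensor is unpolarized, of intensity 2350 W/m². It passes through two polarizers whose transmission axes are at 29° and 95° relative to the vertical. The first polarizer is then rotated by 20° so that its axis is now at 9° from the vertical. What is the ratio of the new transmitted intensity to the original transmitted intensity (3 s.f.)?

Before rotation:
Unpolarized light through the first polarizer → I₁ = ½ I₀, now polarized at 29°.
I₂ = I₁ cos²(95° − 29°) = 0.5 I₀ · cos²(66°) = 0.08272 I₀.
After rotation:
Unpolarized light through the first polarizer → I₁ = ½ I₀, now polarized at 9°.
I₂ = I₁ cos²(95° − 9°) = 0.5 I₀ · cos²(86°) = 0.002433 I₀.
Ratio = 0.002433 / 0.08272 = 0.02941.

I_new/I_old ≈ 0.0294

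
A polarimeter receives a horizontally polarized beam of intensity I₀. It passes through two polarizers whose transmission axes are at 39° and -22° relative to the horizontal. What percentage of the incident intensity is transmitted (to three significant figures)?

≈ 14.2%

By Malus's law, I₁ = I₀ cos²(39° − 0°) = I₀ cos²(39°) = 0.604 I₀.
I₂ = I₁ cos²(-22° − 39°) = 0.604 I₀ · cos²(61°) = 0.142 I₀.
That is 14.2% of the incident intensity.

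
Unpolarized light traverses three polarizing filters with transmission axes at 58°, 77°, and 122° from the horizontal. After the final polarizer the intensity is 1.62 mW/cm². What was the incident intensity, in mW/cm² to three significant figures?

I₀ ≈ 7.25 mW/cm²

Unpolarized light through the first polarizer → I₁ = ½ I₀, now polarized at 58°.
I₂ = I₁ cos²(77° − 58°) = 0.5 I₀ · cos²(19°) = 0.447 I₀.
I₃ = I₂ cos²(122° − 77°) = 0.447 I₀ · cos²(45°) = 0.2235 I₀.
So 1.62 mW/cm² = 0.2235 I₀, giving I₀ = 1.62/0.2235 = 7.248 mW/cm².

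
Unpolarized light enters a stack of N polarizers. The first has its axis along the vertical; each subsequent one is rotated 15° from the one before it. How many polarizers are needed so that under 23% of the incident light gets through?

N = 13

First polarizer halves the unpolarized light: factor 1/2.
Each further stage multiplies by cos²(15°) = 0.933.
After N polarizers: T = 0.5·0.933^(N−1). Require T < 0.23 ⇒ N−1 > ln(0.23/0.5)/ln(0.933) = 11.20, so N−1 ≥ 12 and N = 13.
Check: N=13 gives T = 0.2176 < 0.23; N=12 gives T = 0.2332.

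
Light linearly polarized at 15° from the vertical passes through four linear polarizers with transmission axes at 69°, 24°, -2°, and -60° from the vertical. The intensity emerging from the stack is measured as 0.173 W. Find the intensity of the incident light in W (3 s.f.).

I₁ = I₀ cos²(69° − 15°) = I₀ cos²(54°) = 0.3455 I₀.
I₂ = I₁ cos²(24° − 69°) = 0.3455 I₀ · cos²(45°) = 0.1727 I₀.
I₃ = I₂ cos²(-2° − 24°) = 0.1727 I₀ · cos²(26°) = 0.1395 I₀.
I₄ = I₃ cos²(-60° + 2°) = 0.1395 I₀ · cos²(58°) = 0.03919 I₀.
So 0.173 W = 0.03919 I₀, giving I₀ = 0.173/0.03919 = 4.415 W.

I₀ ≈ 4.41 W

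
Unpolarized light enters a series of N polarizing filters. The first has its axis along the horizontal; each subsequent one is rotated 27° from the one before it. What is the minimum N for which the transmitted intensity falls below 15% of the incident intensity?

First polarizer halves the unpolarized light: factor 1/2.
Each further stage multiplies by cos²(27°) = 0.7939.
After N polarizers: T = 0.5·0.7939^(N−1). Require T < 0.15 ⇒ N−1 > ln(0.15/0.5)/ln(0.7939) = 5.22, so N−1 ≥ 6 and N = 7.
Check: N=7 gives T = 0.1252 < 0.15; N=6 gives T = 0.1577.

N = 7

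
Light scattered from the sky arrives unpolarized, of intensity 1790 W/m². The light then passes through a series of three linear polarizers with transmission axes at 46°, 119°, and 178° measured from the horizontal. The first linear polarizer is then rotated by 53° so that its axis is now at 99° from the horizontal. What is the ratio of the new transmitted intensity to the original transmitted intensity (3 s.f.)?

I_new/I_old ≈ 10.3

Before rotation:
Unpolarized light through the first polarizer → I₁ = ½ I₀, now polarized at 46°.
I₂ = I₁ cos²(119° − 46°) = 0.5 I₀ · cos²(73°) = 0.04274 I₀.
I₃ = I₂ cos²(178° − 119°) = 0.04274 I₀ · cos²(59°) = 0.01134 I₀.
After rotation:
Unpolarized light through the first polarizer → I₁ = ½ I₀, now polarized at 99°.
I₂ = I₁ cos²(119° − 99°) = 0.5 I₀ · cos²(20°) = 0.4415 I₀.
I₃ = I₂ cos²(178° − 119°) = 0.4415 I₀ · cos²(59°) = 0.1171 I₀.
Ratio = 0.1171 / 0.01134 = 10.33.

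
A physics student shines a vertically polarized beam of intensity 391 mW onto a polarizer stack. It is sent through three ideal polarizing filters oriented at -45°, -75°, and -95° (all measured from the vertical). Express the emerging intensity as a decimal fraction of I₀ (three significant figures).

By Malus's law, I₁ = 391 mW · cos²(45°) = 195.5 mW.
I₂ = I₁ · cos²(30°) = 195.5 · 0.75 = 146.6 mW.
I₃ = I₂ · cos²(20°) = 146.6 · 0.883 = 129.5 mW.
Transmitted fraction = 0.3311.

I/I₀ ≈ 0.331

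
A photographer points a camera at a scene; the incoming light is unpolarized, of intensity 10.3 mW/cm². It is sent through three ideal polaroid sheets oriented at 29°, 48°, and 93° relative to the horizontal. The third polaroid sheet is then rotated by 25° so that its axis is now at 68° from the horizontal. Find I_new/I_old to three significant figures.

I_new/I_old ≈ 1.77

Before rotation:
Unpolarized light through the first polarizer → I₁ = ½ I₀, now polarized at 29°.
I₂ = I₁ cos²(48° − 29°) = 0.5 I₀ · cos²(19°) = 0.447 I₀.
I₃ = I₂ cos²(93° − 48°) = 0.447 I₀ · cos²(45°) = 0.2235 I₀.
After rotation:
Unpolarized light through the first polarizer → I₁ = ½ I₀, now polarized at 29°.
I₂ = I₁ cos²(48° − 29°) = 0.5 I₀ · cos²(19°) = 0.447 I₀.
I₃ = I₂ cos²(68° − 48°) = 0.447 I₀ · cos²(20°) = 0.3947 I₀.
Ratio = 0.3947 / 0.2235 = 1.766.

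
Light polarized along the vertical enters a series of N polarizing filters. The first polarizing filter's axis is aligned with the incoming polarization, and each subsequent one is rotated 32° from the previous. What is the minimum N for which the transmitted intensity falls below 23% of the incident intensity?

N = 6

First polarizer is aligned with the polarization: full transmission.
Each further stage multiplies by cos²(32°) = 0.7192.
After N polarizers: T = 0.7192^(N−1). Require T < 0.23 ⇒ N−1 > ln(0.23)/ln(0.7192) = 4.46, so N−1 ≥ 5 and N = 6.
Check: N=6 gives T = 0.1924 < 0.23; N=5 gives T = 0.2675.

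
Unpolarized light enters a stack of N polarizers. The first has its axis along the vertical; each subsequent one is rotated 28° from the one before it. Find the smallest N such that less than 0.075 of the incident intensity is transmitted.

First polarizer halves the unpolarized light: factor 1/2.
Each further stage multiplies by cos²(28°) = 0.7796.
After N polarizers: T = 0.5·0.7796^(N−1). Require T < 0.075 ⇒ N−1 > ln(0.075/0.5)/ln(0.7796) = 7.62, so N−1 ≥ 8 and N = 9.
Check: N=9 gives T = 0.06822 < 0.075; N=8 gives T = 0.08751.

N = 9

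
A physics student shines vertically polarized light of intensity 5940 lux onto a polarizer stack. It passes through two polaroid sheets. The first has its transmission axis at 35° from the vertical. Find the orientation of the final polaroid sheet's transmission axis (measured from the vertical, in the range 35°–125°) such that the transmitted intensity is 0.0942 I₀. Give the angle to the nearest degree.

θ ≈ 103°

I₁ = I₀ cos²(35° − 0°) = I₀ cos²(35°) = 0.671 I₀.
Need I₂/I₀ = 0.0942, so cos²(θ − 35°) = 0.0942 / 0.671 = 0.1404.
θ − 35° = arccos(√0.1404) = 68.0°, giving θ ≈ 35 + 68.0 = 103.0°.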